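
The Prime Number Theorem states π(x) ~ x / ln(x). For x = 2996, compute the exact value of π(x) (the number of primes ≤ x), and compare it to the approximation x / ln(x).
π(2996) = 429;  x/ln(x) ≈ 374.26;  relative error ≈ 12.76%.

Directly count primes up to 2996: π(2996) = 429. The PNT approximation gives 2996/ln(2996) ≈ 2996/8.00503 ≈ 374.26. Relative error (π(x) − x/ln(x)) / π(x) ≈ 12.76%; the approximation is known to undercount slightly (Li(x) is a better estimate).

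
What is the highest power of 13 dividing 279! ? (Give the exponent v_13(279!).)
v_13(279!) = 22

Legendre's formula: v_p(n!) = Σ_{k ≥ 1} ⌊n / p^k⌋. For p = 13, n = 279, the terms are:
  ⌊279/13^1⌋ = ⌊279/13⌋ = 21
  ⌊279/13^2⌋ = ⌊279/169⌋ = 1
(the next term ⌊279/13^3⌋ = 0, terminating the sum). Summing: v_13(279!) = 21 + 1 = 22.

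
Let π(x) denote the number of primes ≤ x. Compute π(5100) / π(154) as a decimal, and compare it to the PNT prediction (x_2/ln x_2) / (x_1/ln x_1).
π(5100)/π(154) = 681/36 ≈ 18.9167;  PNT prediction ≈ 19.5394.

π(154) = 36 and π(5100) = 681, so π(5100)/π(154) ≈ 18.9167. The PNT-predicted ratio is (5100/ln(5100)) / (154/ln(154)) ≈ 19.5394. The two agree to within a few percent, as expected.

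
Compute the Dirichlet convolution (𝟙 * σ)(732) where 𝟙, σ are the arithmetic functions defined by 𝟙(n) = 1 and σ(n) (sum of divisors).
(𝟙 * σ)(732) = 3465

Divisors of 732: [1, 2, 3, 4, 6, 12, 61, 122, 183, 244, 366, 732]. For each d | 732:
  d = 1: 𝟙(1) · σ(732/1) = 1 · 1736 = 1736
  d = 2: 𝟙(2) · σ(732/2) = 1 · 744 = 744
  d = 3: 𝟙(3) · σ(732/3) = 1 · 434 = 434
  d = 4: 𝟙(4) · σ(732/4) = 1 · 248 = 248
  d = 6: 𝟙(6) · σ(732/6) = 1 · 186 = 186
  d = 12: 𝟙(12) · σ(732/12) = 1 · 62 = 62
  d = 61: 𝟙(61) · σ(732/61) = 1 · 28 = 28
  d = 122: 𝟙(122) · σ(732/122) = 1 · 12 = 12
  d = 183: 𝟙(183) · σ(732/183) = 1 · 7 = 7
  d = 244: 𝟙(244) · σ(732/244) = 1 · 4 = 4
  d = 366: 𝟙(366) · σ(732/366) = 1 · 3 = 3
  d = 732: 𝟙(732) · σ(732/732) = 1 · 1 = 1
Summing: (𝟙 * σ)(732) = 1736 + 744 + 434 + 248 + 186 + 62 + 28 + 12 + 7 + 4 + 3 + 1 = 3465.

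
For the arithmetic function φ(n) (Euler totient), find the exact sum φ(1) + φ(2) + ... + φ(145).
Σ_{n ≤ 145} φ(n) = 6442

Compute φ(n) for each 1 ≤ n ≤ 145: φ(1) = 1, φ(2) = 1, φ(3) = 2, φ(4) = 2, φ(5) = 4, φ(6) = 2, φ(7) = 6, φ(8) = 4, φ(9) = 6, φ(10) = 4, φ(11) = 10, φ(12) = 4, φ(13) = 12, φ(14) = 6, φ(15) = 8, φ(16) = 8, φ(17) = 16, φ(18) = 6, φ(19) = 18, φ(20) = 8, φ(21) = 12, φ(22) = 10, φ(23) = 22, φ(24) = 8, φ(25) = 20, φ(26) = 12, φ(27) = 18, φ(28) = 12, φ(29) = 28, φ(30) = 8, φ(31) = 30, φ(32) = 16, φ(33) = 20, φ(34) = 16, φ(35) = 24, φ(36) = 12, φ(37) = 36, φ(38) = 18, φ(39) = 24, φ(40) = 16, φ(41) = 40, φ(42) = 12, φ(43) = 42, φ(44) = 20, φ(45) = 24, φ(46) = 22, φ(47) = 46, φ(48) = 16, φ(49) = 42, φ(50) = 20, φ(51) = 32, φ(52) = 24, φ(53) = 52, φ(54) = 18, φ(55) = 40, φ(56) = 24, φ(57) = 36, φ(58) = 28, φ(59) = 58, φ(60) = 16, φ(61) = 60, φ(62) = 30, φ(63) = 36, φ(64) = 32, φ(65) = 48, φ(66) = 20, φ(67) = 66, φ(68) = 32, φ(69) = 44, φ(70) = 24, φ(71) = 70, φ(72) = 24, φ(73) = 72, φ(74) = 36, φ(75) = 40, φ(76) = 36, φ(77) = 60, φ(78) = 24, φ(79) = 78, φ(80) = 32, φ(81) = 54, φ(82) = 40, φ(83) = 82, φ(84) = 24, φ(85) = 64, φ(86) = 42, φ(87) = 56, φ(88) = 40, φ(89) = 88, φ(90) = 24, φ(91) = 72, φ(92) = 44, φ(93) = 60, φ(94) = 46, φ(95) = 72, φ(96) = 32, φ(97) = 96, φ(98) = 42, φ(99) = 60, φ(100) = 40, φ(101) = 100, φ(102) = 32, φ(103) = 102, φ(104) = 48, φ(105) = 48, φ(106) = 52, φ(107) = 106, φ(108) = 36, φ(109) = 108, φ(110) = 40, φ(111) = 72, φ(112) = 48, φ(113) = 112, φ(114) = 36, φ(115) = 88, φ(116) = 56, φ(117) = 72, φ(118) = 58, φ(119) = 96, φ(120) = 32, φ(121) = 110, φ(122) = 60, φ(123) = 80, φ(124) = 60, φ(125) = 100, φ(126) = 36, φ(127) = 126, φ(128) = 64, φ(129) = 84, φ(130) = 48, φ(131) = 130, φ(132) = 40, φ(133) = 108, φ(134) = 66, φ(135) = 72, φ(136) = 64, φ(137) = 136, φ(138) = 44, φ(139) = 138, φ(140) = 48, φ(141) = 92, φ(142) = 70, φ(143) = 120, φ(144) = 48, φ(145) = 112. Summing all 145 values: 6442. (Average order: Σ_{n ≤ x} φ(n) ~ (3/π²) x². For x = 145, (3/π²)·145² ≈ 6390.83.)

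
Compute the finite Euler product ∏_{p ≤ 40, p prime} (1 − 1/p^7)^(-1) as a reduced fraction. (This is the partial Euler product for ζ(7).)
∏ = 390612576496222063474132638651406606464249171649995563732972174614898335928125/387378248056510136247638717957281013418108703654497719879651674737546587052032

The primes p ≤ 40 are [2, 3, 5, 7, 11, 13, 17, 19, 23, 29, 31, 37]. For each prime, (1 − 1/p^7)^(-1) = p^7 / (p^7 − 1). The product is (1 − 1/2^7)^(-1), (1 − 1/3^7)^(-1), (1 − 1/5^7)^(-1), (1 − 1/7^7)^(-1), (1 − 1/11^7)^(-1), (1 − 1/13^7)^(-1), (1 − 1/17^7)^(-1), (1 − 1/19^7)^(-1), (1 − 1/23^7)^(-1), (1 − 1/29^7)^(-1), (1 − 1/31^7)^(-1), (1 − 1/37^7)^(-1) = ∏ p^7 / (p^7 − 1) = 390612576496222063474132638651406606464249171649995563732972174614898335928125/387378248056510136247638717957281013418108703654497719879651674737546587052032.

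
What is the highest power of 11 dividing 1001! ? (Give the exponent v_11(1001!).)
v_11(1001!) = 99

Legendre's formula: v_p(n!) = Σ_{k ≥ 1} ⌊n / p^k⌋. For p = 11, n = 1001, the terms are:
  ⌊1001/11^1⌋ = ⌊1001/11⌋ = 91
  ⌊1001/11^2⌋ = ⌊1001/121⌋ = 8
(the next term ⌊1001/11^3⌋ = 0, terminating the sum). Summing: v_11(1001!) = 91 + 8 = 99.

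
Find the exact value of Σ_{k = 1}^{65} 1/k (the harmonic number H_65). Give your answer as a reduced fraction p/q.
H_65 = 625192648726870088010174299/131362987122535807501262400

Direct summation: H_65 = 1 + 1/2 + ... + 1/65. The least common denominator is lcm(1, ..., 65) = 1182266884102822267511361600; over this denominator the numerator is 1182266884102822267511361600 + 591133442051411133755680800 + 394088961367607422503787200 + 295566721025705566877840400 + 236453376820564453502272320 + 197044480683803711251893600 + 168895269157546038215908800 + 147783360512852783438920200 + 131362987122535807501262400 + 118226688410282226751136160 + 107478807645711115228305600 + 98522240341901855625946800 + 90943606469447866731643200 + 84447634578773019107954400 + 78817792273521484500757440 + 73891680256426391719460100 + 69545110829577780441844800 + 65681493561267903750631200 + 62224572847516961447966400 + 59113344205141113375568080 + 56298423052515346071969600 + 53739403822855557614152800 + 51402908004470533370059200 + 49261120170950927812973400 + 47290675364112890700454464 + 45471803234723933365821600 + 43787662374178602500420800 + 42223817289386509553977200 + 40767823589752491983150400 + 39408896136760742250378720 + 38137641422671686048753600 + 36945840128213195859730050 + 35826269215237038409435200 + 34772555414788890220922400 + 33779053831509207643181760 + 32840746780633951875315600 + 31953159029806007230036800 + 31112286423758480723983200 + 30314535489815955577214400 + 29556672102570556687784040 + 28835777661044445549057600 + 28149211526257673035984800 + 27494578700065634128171200 + 26869701911427778807076400 + 26272597424507161500252480 + 25701454002235266685029600 + 25154614555379197181092800 + 24630560085475463906486700 + 24127895593935148316558400 + 23645337682056445350227232 + 23181703609859260147281600 + 22735901617361966682910800 + 22306922341562684292667200 + 21893831187089301250210400 + 21495761529142223045661120 + 21111908644693254776988600 + 20741524282505653815988800 + 20383911794876245991575200 + 20038421764454614703582400 + 19704448068380371125189360 + 19381424329554463401825600 + 19068820711335843024376800 + 18766141017505115357323200 + 18472920064106597929865025 + 18188721293889573346328640 = 5626733838541830792091568691, so H_65 = 5626733838541830792091568691/1182266884102822267511361600; reducing by gcd(5626733838541830792091568691, 1182266884102822267511361600) = 9 gives 625192648726870088010174299/131362987122535807501262400 ≈ 4.75928. (The PNT-adjacent estimate ln(65) + γ ≈ 4.75160 matches within O(1/n).)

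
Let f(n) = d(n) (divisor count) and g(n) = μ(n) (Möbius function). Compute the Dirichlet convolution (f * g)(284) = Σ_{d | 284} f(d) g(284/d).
(d * μ)(284) = 1

Divisors of 284: [1, 2, 4, 71, 142, 284]. For each d | 284:
  d = 1: d(1) · μ(284/1) = 1 · 0 = 0
  d = 2: d(2) · μ(284/2) = 2 · 1 = 2
  d = 4: d(4) · μ(284/4) = 3 · -1 = -3
  d = 71: d(71) · μ(284/71) = 2 · 0 = 0
  d = 142: d(142) · μ(284/142) = 4 · -1 = -4
  d = 284: d(284) · μ(284/284) = 6 · 1 = 6
Summing: (d * μ)(284) = 0 + 2 + -3 + 0 + -4 + 6 = 1.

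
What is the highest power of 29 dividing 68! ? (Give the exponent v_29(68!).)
v_29(68!) = 2

Legendre's formula: v_p(n!) = Σ_{k ≥ 1} ⌊n / p^k⌋. For p = 29, n = 68, the terms are:
  ⌊68/29^1⌋ = ⌊68/29⌋ = 2
(the next term ⌊68/29^2⌋ = 0, terminating the sum). Summing: v_29(68!) = 2 = 2.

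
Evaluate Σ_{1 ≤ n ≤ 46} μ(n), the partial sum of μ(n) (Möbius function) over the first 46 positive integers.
Σ_{n ≤ 46} μ(n) = -2

Compute μ(n) for each 1 ≤ n ≤ 46: μ(1) = 1, μ(2) = -1, μ(3) = -1, μ(4) = 0, μ(5) = -1, μ(6) = 1, μ(7) = -1, μ(8) = 0, μ(9) = 0, μ(10) = 1, μ(11) = -1, μ(12) = 0, μ(13) = -1, μ(14) = 1, μ(15) = 1, μ(16) = 0, μ(17) = -1, μ(18) = 0, μ(19) = -1, μ(20) = 0, μ(21) = 1, μ(22) = 1, μ(23) = -1, μ(24) = 0, μ(25) = 0, μ(26) = 1, μ(27) = 0, μ(28) = 0, μ(29) = -1, μ(30) = -1, μ(31) = -1, μ(32) = 0, μ(33) = 1, μ(34) = 1, μ(35) = 1, μ(36) = 0, μ(37) = -1, μ(38) = 1, μ(39) = 1, μ(40) = 0, μ(41) = -1, μ(42) = -1, μ(43) = -1, μ(44) = 0, μ(45) = 0, μ(46) = 1. Summing all 46 values: -2. (Mertens function M(x) = Σ_{n ≤ x} μ(n); on average M(x) should be small (PNT ⟺ M(x) = o(x)).)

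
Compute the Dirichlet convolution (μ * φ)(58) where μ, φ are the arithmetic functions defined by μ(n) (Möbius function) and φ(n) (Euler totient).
(μ * φ)(58) = 0

Divisors of 58: [1, 2, 29, 58]. For each d | 58:
  d = 1: μ(1) · φ(58/1) = 1 · 28 = 28
  d = 2: μ(2) · φ(58/2) = -1 · 28 = -28
  d = 29: μ(29) · φ(58/29) = -1 · 1 = -1
  d = 58: μ(58) · φ(58/58) = 1 · 1 = 1
Summing: (μ * φ)(58) = 28 + -28 + -1 + 1 = 0.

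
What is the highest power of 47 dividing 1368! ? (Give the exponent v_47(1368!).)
v_47(1368!) = 29

Legendre's formula: v_p(n!) = Σ_{k ≥ 1} ⌊n / p^k⌋. For p = 47, n = 1368, the terms are:
  ⌊1368/47^1⌋ = ⌊1368/47⌋ = 29
(the next term ⌊1368/47^2⌋ = 0, terminating the sum). Summing: v_47(1368!) = 29 = 29.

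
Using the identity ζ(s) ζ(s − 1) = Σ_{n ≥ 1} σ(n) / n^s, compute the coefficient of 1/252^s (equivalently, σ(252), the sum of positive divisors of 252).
σ(252) = 728

In the product (Σ m^0/m^s)(Σ k / k^s) = Σ (Σ_{d | n} d) / n^s, the coefficient of 1/n^s is σ(n) = Σ_{d | n} d. For n = 252, divisors are [1, 2, 3, 4, 6, 7, 9, 12, 14, 18, 21, 28, 36, 42, 63, 84, 126, 252]; summing: σ(252) = 728.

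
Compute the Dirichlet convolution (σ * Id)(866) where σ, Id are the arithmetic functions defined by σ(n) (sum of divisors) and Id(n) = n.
(σ * Id)(866) = 4335

Divisors of 866: [1, 2, 433, 866]. For each d | 866:
  d = 1: σ(1) · Id(866/1) = 1 · 866 = 866
  d = 2: σ(2) · Id(866/2) = 3 · 433 = 1299
  d = 433: σ(433) · Id(866/433) = 434 · 2 = 868
  d = 866: σ(866) · Id(866/866) = 1302 · 1 = 1302
Summing: (σ * Id)(866) = 866 + 1299 + 868 + 1302 = 4335.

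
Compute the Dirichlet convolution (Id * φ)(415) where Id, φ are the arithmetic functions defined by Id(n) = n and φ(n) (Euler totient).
(Id * φ)(415) = 1485

Divisors of 415: [1, 5, 83, 415]. For each d | 415:
  d = 1: Id(1) · φ(415/1) = 1 · 328 = 328
  d = 5: Id(5) · φ(415/5) = 5 · 82 = 410
  d = 83: Id(83) · φ(415/83) = 83 · 4 = 332
  d = 415: Id(415) · φ(415/415) = 415 · 1 = 415
Summing: (Id * φ)(415) = 328 + 410 + 332 + 415 = 1485.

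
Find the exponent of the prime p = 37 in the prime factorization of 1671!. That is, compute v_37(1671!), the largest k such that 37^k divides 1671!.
v_37(1671!) = 46

Legendre's formula: v_p(n!) = Σ_{k ≥ 1} ⌊n / p^k⌋. For p = 37, n = 1671, the terms are:
  ⌊1671/37^1⌋ = ⌊1671/37⌋ = 45
  ⌊1671/37^2⌋ = ⌊1671/1369⌋ = 1
(the next term ⌊1671/37^3⌋ = 0, terminating the sum). Summing: v_37(1671!) = 45 + 1 = 46.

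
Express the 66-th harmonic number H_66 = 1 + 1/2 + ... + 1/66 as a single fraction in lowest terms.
H_66 = 209060999005535159677640233/43787662374178602500420800

Direct summation: H_66 = 1 + 1/2 + ... + 1/66. The least common denominator is lcm(1, ..., 66) = 1182266884102822267511361600; over this denominator the numerator is 1182266884102822267511361600 + 591133442051411133755680800 + 394088961367607422503787200 + 295566721025705566877840400 + 236453376820564453502272320 + 197044480683803711251893600 + 168895269157546038215908800 + 147783360512852783438920200 + 131362987122535807501262400 + 118226688410282226751136160 + 107478807645711115228305600 + 98522240341901855625946800 + 90943606469447866731643200 + 84447634578773019107954400 + 78817792273521484500757440 + 73891680256426391719460100 + 69545110829577780441844800 + 65681493561267903750631200 + 62224572847516961447966400 + 59113344205141113375568080 + 56298423052515346071969600 + 53739403822855557614152800 + 51402908004470533370059200 + 49261120170950927812973400 + 47290675364112890700454464 + 45471803234723933365821600 + 43787662374178602500420800 + 42223817289386509553977200 + 40767823589752491983150400 + 39408896136760742250378720 + 38137641422671686048753600 + 36945840128213195859730050 + 35826269215237038409435200 + 34772555414788890220922400 + 33779053831509207643181760 + 32840746780633951875315600 + 31953159029806007230036800 + 31112286423758480723983200 + 30314535489815955577214400 + 29556672102570556687784040 + 28835777661044445549057600 + 28149211526257673035984800 + 27494578700065634128171200 + 26869701911427778807076400 + 26272597424507161500252480 + 25701454002235266685029600 + 25154614555379197181092800 + 24630560085475463906486700 + 24127895593935148316558400 + 23645337682056445350227232 + 23181703609859260147281600 + 22735901617361966682910800 + 22306922341562684292667200 + 21893831187089301250210400 + 21495761529142223045661120 + 21111908644693254776988600 + 20741524282505653815988800 + 20383911794876245991575200 + 20038421764454614703582400 + 19704448068380371125189360 + 19381424329554463401825600 + 19068820711335843024376800 + 18766141017505115357323200 + 18472920064106597929865025 + 18188721293889573346328640 + 17913134607618519204717600 = 5644646973149449311296286291, so H_66 = 5644646973149449311296286291/1182266884102822267511361600; reducing by gcd(5644646973149449311296286291, 1182266884102822267511361600) = 27 gives 209060999005535159677640233/43787662374178602500420800 ≈ 4.77443. (The PNT-adjacent estimate ln(66) + γ ≈ 4.76687 matches within O(1/n).)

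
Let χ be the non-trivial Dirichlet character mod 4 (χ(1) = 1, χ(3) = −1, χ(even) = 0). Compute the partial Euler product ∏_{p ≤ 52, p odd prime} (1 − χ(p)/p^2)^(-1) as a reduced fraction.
∏ = 114726379539814929565547/125247697987829760000000

The odd primes p ≤ 52 are [3, 5, 7, 11, 13, 17, 19, 23, 29, 31, 37, 41, 43, 47]. For each, χ(p) = 1 if p ≡ 1 mod 4, χ(p) = −1 if p ≡ 3 mod 4. Taking (1 − χ(p)/p^2)^(-1) = p^2/(p^2 − χ(p)): (1 − (-1)/3^2)^(-1) · (1 − (1)/5^2)^(-1) · (1 − (-1)/7^2)^(-1) · (1 − (-1)/11^2)^(-1) · (1 − (1)/13^2)^(-1) · (1 − (1)/17^2)^(-1) · (1 − (-1)/19^2)^(-1) · (1 − (-1)/23^2)^(-1) · (1 − (1)/29^2)^(-1) · (1 − (-1)/31^2)^(-1) · (1 − (1)/37^2)^(-1) · (1 − (1)/41^2)^(-1) · (1 − (-1)/43^2)^(-1) · (1 − (-1)/47^2)^(-1) = 114726379539814929565547/125247697987829760000000.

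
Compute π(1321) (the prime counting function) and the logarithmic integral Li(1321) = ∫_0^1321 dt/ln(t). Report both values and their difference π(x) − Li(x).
π(1321) = 216;  Li(1321) ≈ 223.13;  π(x) − Li(x) ≈ -7.13.

Direct count of primes ≤ 1321 gives π(1321) = 216. Numerical evaluation of the logarithmic integral gives Li(1321) ≈ 223.13. The difference π(x) − Li(x) ≈ -7.13 is typically negative for small/moderate x (Li(x) overestimates), though Littlewood's theorem shows this sign changes infinitely often.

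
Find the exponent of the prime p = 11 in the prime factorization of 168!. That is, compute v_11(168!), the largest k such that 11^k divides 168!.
v_11(168!) = 16

Legendre's formula: v_p(n!) = Σ_{k ≥ 1} ⌊n / p^k⌋. For p = 11, n = 168, the terms are:
  ⌊168/11^1⌋ = ⌊168/11⌋ = 15
  ⌊168/11^2⌋ = ⌊168/121⌋ = 1
(the next term ⌊168/11^3⌋ = 0, terminating the sum). Summing: v_11(168!) = 15 + 1 = 16.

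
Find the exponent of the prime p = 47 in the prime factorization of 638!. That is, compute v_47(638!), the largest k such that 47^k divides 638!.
v_47(638!) = 13

Legendre's formula: v_p(n!) = Σ_{k ≥ 1} ⌊n / p^k⌋. For p = 47, n = 638, the terms are:
  ⌊638/47^1⌋ = ⌊638/47⌋ = 13
(the next term ⌊638/47^2⌋ = 0, terminating the sum). Summing: v_47(638!) = 13 = 13.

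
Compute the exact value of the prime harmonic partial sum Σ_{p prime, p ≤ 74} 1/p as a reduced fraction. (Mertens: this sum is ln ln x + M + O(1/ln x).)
Σ 1/p = 71544353681891529224514036059/40729680599249024150621323470

π(74) = 21, so the primes ≤ 74 are [2, 3, 5, 7, 11, 13, 17, 19, 23, 29, 31, 37, 41, 43, 47, 53, 59, 61, 67, 71, 73]. Summing 1/p over these primes: 71544353681891529224514036059/40729680599249024150621323470 ≈ 1.7566. Mertens estimate ln ln(74) + 0.2615 ≈ 1.7211.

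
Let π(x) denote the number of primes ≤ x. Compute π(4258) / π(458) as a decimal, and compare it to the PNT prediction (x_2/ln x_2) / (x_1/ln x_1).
π(4258)/π(458) = 583/88 ≈ 6.6250;  PNT prediction ≈ 6.8163.

π(458) = 88 and π(4258) = 583, so π(4258)/π(458) ≈ 6.6250. The PNT-predicted ratio is (4258/ln(4258)) / (458/ln(458)) ≈ 6.8163. The two agree to within a few percent, as expected.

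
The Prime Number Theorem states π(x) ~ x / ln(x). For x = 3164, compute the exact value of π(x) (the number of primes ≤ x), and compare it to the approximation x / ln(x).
π(3164) = 447;  x/ln(x) ≈ 392.58;  relative error ≈ 12.18%.

Directly count primes up to 3164: π(3164) = 447. The PNT approximation gives 3164/ln(3164) ≈ 3164/8.05959 ≈ 392.58. Relative error (π(x) − x/ln(x)) / π(x) ≈ 12.18%; the approximation is known to undercount slightly (Li(x) is a better estimate).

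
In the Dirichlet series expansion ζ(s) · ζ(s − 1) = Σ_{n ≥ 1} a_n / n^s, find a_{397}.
σ(397) = 398

In the product (Σ m^0/m^s)(Σ k / k^s) = Σ (Σ_{d | n} d) / n^s, the coefficient of 1/n^s is σ(n) = Σ_{d | n} d. For n = 397, divisors are [1, 397]; summing: σ(397) = 398.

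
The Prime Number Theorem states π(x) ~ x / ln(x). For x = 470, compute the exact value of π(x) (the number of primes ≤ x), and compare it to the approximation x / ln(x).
π(470) = 91;  x/ln(x) ≈ 76.39;  relative error ≈ 16.06%.

Directly count primes up to 470: π(470) = 91. The PNT approximation gives 470/ln(470) ≈ 470/6.15273 ≈ 76.39. Relative error (π(x) − x/ln(x)) / π(x) ≈ 16.06%; the approximation is known to undercount slightly (Li(x) is a better estimate).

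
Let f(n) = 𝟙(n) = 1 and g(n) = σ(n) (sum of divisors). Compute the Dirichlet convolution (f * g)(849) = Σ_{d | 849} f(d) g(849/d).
(𝟙 * σ)(849) = 1425

Divisors of 849: [1, 3, 283, 849]. For each d | 849:
  d = 1: 𝟙(1) · σ(849/1) = 1 · 1136 = 1136
  d = 3: 𝟙(3) · σ(849/3) = 1 · 284 = 284
  d = 283: 𝟙(283) · σ(849/283) = 1 · 4 = 4
  d = 849: 𝟙(849) · σ(849/849) = 1 · 1 = 1
Summing: (𝟙 * σ)(849) = 1136 + 284 + 4 + 1 = 1425.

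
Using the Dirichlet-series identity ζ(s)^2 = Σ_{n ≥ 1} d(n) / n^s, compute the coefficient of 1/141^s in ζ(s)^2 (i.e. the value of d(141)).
d(141) = 4

ζ(s)^2 = (Σ 1/m^s)(Σ 1/k^s). The coefficient of 1/n^s in the product is the number of ordered pairs (m, k) with mk = n, which equals d(n). For n = 141, divisors are [1, 3, 47, 141], so d(141) = 4.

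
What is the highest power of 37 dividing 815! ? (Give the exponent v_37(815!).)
v_37(815!) = 22

Legendre's formula: v_p(n!) = Σ_{k ≥ 1} ⌊n / p^k⌋. For p = 37, n = 815, the terms are:
  ⌊815/37^1⌋ = ⌊815/37⌋ = 22
(the next term ⌊815/37^2⌋ = 0, terminating the sum). Summing: v_37(815!) = 22 = 22.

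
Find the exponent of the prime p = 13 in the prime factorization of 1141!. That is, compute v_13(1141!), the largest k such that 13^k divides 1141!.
v_13(1141!) = 93

Legendre's formula: v_p(n!) = Σ_{k ≥ 1} ⌊n / p^k⌋. For p = 13, n = 1141, the terms are:
  ⌊1141/13^1⌋ = ⌊1141/13⌋ = 87
  ⌊1141/13^2⌋ = ⌊1141/169⌋ = 6
(the next term ⌊1141/13^3⌋ = 0, terminating the sum). Summing: v_13(1141!) = 87 + 6 = 93.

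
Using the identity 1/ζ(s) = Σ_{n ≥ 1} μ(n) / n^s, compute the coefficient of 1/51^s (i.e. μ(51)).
μ(51) = 1

Factor n = 51 = 3 · 17. μ(n) = 0 if any exponent ≥ 2 (not squarefree); otherwise μ(n) = (−1)^{ω(n)} where ω(n) is the number of distinct prime factors. Applying: μ(51) = 1.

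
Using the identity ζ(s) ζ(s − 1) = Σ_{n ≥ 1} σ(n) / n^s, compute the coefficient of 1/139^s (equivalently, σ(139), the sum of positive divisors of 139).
σ(139) = 140

In the product (Σ m^0/m^s)(Σ k / k^s) = Σ (Σ_{d | n} d) / n^s, the coefficient of 1/n^s is σ(n) = Σ_{d | n} d. For n = 139, divisors are [1, 139]; summing: σ(139) = 140.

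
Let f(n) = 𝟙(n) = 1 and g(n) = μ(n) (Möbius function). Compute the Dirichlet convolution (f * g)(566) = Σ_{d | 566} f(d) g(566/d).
(𝟙 * μ)(566) = 0

Divisors of 566: [1, 2, 283, 566]. For each d | 566:
  d = 1: 𝟙(1) · μ(566/1) = 1 · 1 = 1
  d = 2: 𝟙(2) · μ(566/2) = 1 · -1 = -1
  d = 283: 𝟙(283) · μ(566/283) = 1 · -1 = -1
  d = 566: 𝟙(566) · μ(566/566) = 1 · 1 = 1
Summing: (𝟙 * μ)(566) = 1 + -1 + -1 + 1 = 0.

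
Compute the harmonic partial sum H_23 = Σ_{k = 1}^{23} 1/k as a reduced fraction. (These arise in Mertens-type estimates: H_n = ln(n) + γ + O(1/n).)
H_23 = 444316699/118982864

Direct summation: H_23 = 1 + 1/2 + ... + 1/23. The least common denominator is lcm(1, ..., 23) = 5354228880; over this denominator the numerator is 5354228880 + 2677114440 + 1784742960 + 1338557220 + 1070845776 + 892371480 + 764889840 + 669278610 + 594914320 + 535422888 + 486748080 + 446185740 + 411863760 + 382444920 + 356948592 + 334639305 + 314954640 + 297457160 + 281801520 + 267711444 + 254963280 + 243374040 + 232792560 = 19994251455, so H_23 = 19994251455/5354228880; reducing by gcd(19994251455, 5354228880) = 45 gives 444316699/118982864 ≈ 3.73429. (The PNT-adjacent estimate ln(23) + γ ≈ 3.71271 matches within O(1/n).)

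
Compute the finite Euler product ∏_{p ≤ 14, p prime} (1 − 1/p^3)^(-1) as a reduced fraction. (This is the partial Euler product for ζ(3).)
∏ = 39364325/32767248

The primes p ≤ 14 are [2, 3, 5, 7, 11, 13]. For each prime, (1 − 1/p^3)^(-1) = p^3 / (p^3 − 1). The product is (1 − 1/2^3)^(-1), (1 − 1/3^3)^(-1), (1 − 1/5^3)^(-1), (1 − 1/7^3)^(-1), (1 − 1/11^3)^(-1), (1 − 1/13^3)^(-1) = ∏ p^3 / (p^3 − 1) = 39364325/32767248.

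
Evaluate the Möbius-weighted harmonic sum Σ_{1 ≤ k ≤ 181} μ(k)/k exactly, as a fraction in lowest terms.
Σ μ(k)/k = -55899517432623235554411607600017313811576767641103296860860299685947631/5397346292805549782720214077673687806275517530364350655459511599582614290

Values of μ(k) for 1 ≤ k ≤ 181: μ(1) = 1, μ(2) = -1, μ(3) = -1, μ(5) = -1, μ(6) = 1, μ(7) = -1, μ(10) = 1, μ(11) = -1, μ(13) = -1, μ(14) = 1, μ(15) = 1, μ(17) = -1, μ(19) = -1, μ(21) = 1, μ(22) = 1, μ(23) = -1, μ(26) = 1, μ(29) = -1, μ(30) = -1, μ(31) = -1, μ(33) = 1, μ(34) = 1, μ(35) = 1, μ(37) = -1, μ(38) = 1, μ(39) = 1, μ(41) = -1, μ(42) = -1, μ(43) = -1, μ(46) = 1, μ(47) = -1, μ(51) = 1, μ(53) = -1, μ(55) = 1, μ(57) = 1, μ(58) = 1, μ(59) = -1, μ(61) = -1, μ(62) = 1, μ(65) = 1, μ(66) = -1, μ(67) = -1, μ(69) = 1, μ(70) = -1, μ(71) = -1, μ(73) = -1, μ(74) = 1, μ(77) = 1, μ(78) = -1, μ(79) = -1, μ(82) = 1, μ(83) = -1, μ(85) = 1, μ(86) = 1, μ(87) = 1, μ(89) = -1, μ(91) = 1, μ(93) = 1, μ(94) = 1, μ(95) = 1, μ(97) = -1, μ(101) = -1, μ(102) = -1, μ(103) = -1, μ(105) = -1, μ(106) = 1, μ(107) = -1, μ(109) = -1, μ(110) = -1, μ(111) = 1, μ(113) = -1, μ(114) = -1, μ(115) = 1, μ(118) = 1, μ(119) = 1, μ(122) = 1, μ(123) = 1, μ(127) = -1, μ(129) = 1, μ(130) = -1, μ(131) = -1, μ(133) = 1, μ(134) = 1, μ(137) = -1, μ(138) = -1, μ(139) = -1, μ(141) = 1, μ(142) = 1, μ(143) = 1, μ(145) = 1, μ(146) = 1, μ(149) = -1, μ(151) = -1, μ(154) = -1, μ(155) = 1, μ(157) = -1, μ(158) = 1, μ(159) = 1, μ(161) = 1, μ(163) = -1, μ(165) = -1, μ(166) = 1, μ(167) = -1, μ(170) = -1, μ(173) = -1, μ(174) = -1, μ(177) = 1, μ(178) = 1, μ(179) = -1, μ(181) = -1, with μ = 0 on non-squarefree integers. Summing μ(k)/k for k where μ(k) ≠ 0 gives -55899517432623235554411607600017313811576767641103296860860299685947631/5397346292805549782720214077673687806275517530364350655459511599582614290 ≈ -0.0104. (PNT ⟺ this sum → 0 as n → ∞.)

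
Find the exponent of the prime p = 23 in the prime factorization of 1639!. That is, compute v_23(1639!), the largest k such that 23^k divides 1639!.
v_23(1639!) = 74

Legendre's formula: v_p(n!) = Σ_{k ≥ 1} ⌊n / p^k⌋. For p = 23, n = 1639, the terms are:
  ⌊1639/23^1⌋ = ⌊1639/23⌋ = 71
  ⌊1639/23^2⌋ = ⌊1639/529⌋ = 3
(the next term ⌊1639/23^3⌋ = 0, terminating the sum). Summing: v_23(1639!) = 71 + 3 = 74.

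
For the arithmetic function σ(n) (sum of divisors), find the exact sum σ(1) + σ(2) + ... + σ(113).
Σ_{n ≤ 113} σ(n) = 10513

Compute σ(n) for each 1 ≤ n ≤ 113: σ(1) = 1, σ(2) = 3, σ(3) = 4, σ(4) = 7, σ(5) = 6, σ(6) = 12, σ(7) = 8, σ(8) = 15, σ(9) = 13, σ(10) = 18, σ(11) = 12, σ(12) = 28, σ(13) = 14, σ(14) = 24, σ(15) = 24, σ(16) = 31, σ(17) = 18, σ(18) = 39, σ(19) = 20, σ(20) = 42, σ(21) = 32, σ(22) = 36, σ(23) = 24, σ(24) = 60, σ(25) = 31, σ(26) = 42, σ(27) = 40, σ(28) = 56, σ(29) = 30, σ(30) = 72, σ(31) = 32, σ(32) = 63, σ(33) = 48, σ(34) = 54, σ(35) = 48, σ(36) = 91, σ(37) = 38, σ(38) = 60, σ(39) = 56, σ(40) = 90, σ(41) = 42, σ(42) = 96, σ(43) = 44, σ(44) = 84, σ(45) = 78, σ(46) = 72, σ(47) = 48, σ(48) = 124, σ(49) = 57, σ(50) = 93, σ(51) = 72, σ(52) = 98, σ(53) = 54, σ(54) = 120, σ(55) = 72, σ(56) = 120, σ(57) = 80, σ(58) = 90, σ(59) = 60, σ(60) = 168, σ(61) = 62, σ(62) = 96, σ(63) = 104, σ(64) = 127, σ(65) = 84, σ(66) = 144, σ(67) = 68, σ(68) = 126, σ(69) = 96, σ(70) = 144, σ(71) = 72, σ(72) = 195, σ(73) = 74, σ(74) = 114, σ(75) = 124, σ(76) = 140, σ(77) = 96, σ(78) = 168, σ(79) = 80, σ(80) = 186, σ(81) = 121, σ(82) = 126, σ(83) = 84, σ(84) = 224, σ(85) = 108, σ(86) = 132, σ(87) = 120, σ(88) = 180, σ(89) = 90, σ(90) = 234, σ(91) = 112, σ(92) = 168, σ(93) = 128, σ(94) = 144, σ(95) = 120, σ(96) = 252, σ(97) = 98, σ(98) = 171, σ(99) = 156, σ(100) = 217, σ(101) = 102, σ(102) = 216, σ(103) = 104, σ(104) = 210, σ(105) = 192, σ(106) = 162, σ(107) = 108, σ(108) = 280, σ(109) = 110, σ(110) = 216, σ(111) = 152, σ(112) = 248, σ(113) = 114. Summing all 113 values: 10513. (Average order: Σ_{n ≤ x} σ(n) ~ (π²/12) x². For x = 113, (π²/12)·113² ≈ 10502.08.)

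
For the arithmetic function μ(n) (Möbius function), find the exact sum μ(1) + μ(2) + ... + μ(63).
Σ_{n ≤ 63} μ(n) = -1

Compute μ(n) for each 1 ≤ n ≤ 63: μ(1) = 1, μ(2) = -1, μ(3) = -1, μ(4) = 0, μ(5) = -1, μ(6) = 1, μ(7) = -1, μ(8) = 0, μ(9) = 0, μ(10) = 1, μ(11) = -1, μ(12) = 0, μ(13) = -1, μ(14) = 1, μ(15) = 1, μ(16) = 0, μ(17) = -1, μ(18) = 0, μ(19) = -1, μ(20) = 0, μ(21) = 1, μ(22) = 1, μ(23) = -1, μ(24) = 0, μ(25) = 0, μ(26) = 1, μ(27) = 0, μ(28) = 0, μ(29) = -1, μ(30) = -1, μ(31) = -1, μ(32) = 0, μ(33) = 1, μ(34) = 1, μ(35) = 1, μ(36) = 0, μ(37) = -1, μ(38) = 1, μ(39) = 1, μ(40) = 0, μ(41) = -1, μ(42) = -1, μ(43) = -1, μ(44) = 0, μ(45) = 0, μ(46) = 1, μ(47) = -1, μ(48) = 0, μ(49) = 0, μ(50) = 0, μ(51) = 1, μ(52) = 0, μ(53) = -1, μ(54) = 0, μ(55) = 1, μ(56) = 0, μ(57) = 1, μ(58) = 1, μ(59) = -1, μ(60) = 0, μ(61) = -1, μ(62) = 1, μ(63) = 0. Summing all 63 values: -1. (Mertens function M(x) = Σ_{n ≤ x} μ(n); on average M(x) should be small (PNT ⟺ M(x) = o(x)).)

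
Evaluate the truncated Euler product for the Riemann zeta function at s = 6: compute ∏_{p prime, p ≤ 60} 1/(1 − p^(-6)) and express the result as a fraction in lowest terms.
∏ = 4770739572296379656394863241102356173984421633090039451960419477648624277653925987495283/4689410829889825408368231882153932262030763270859585875623809572192922480840433054253056

The primes p ≤ 60 are [2, 3, 5, 7, 11, 13, 17, 19, 23, 29, 31, 37, 41, 43, 47, 53, 59]. For each prime, (1 − 1/p^6)^(-1) = p^6 / (p^6 − 1). The product is (1 − 1/2^6)^(-1), (1 − 1/3^6)^(-1), (1 − 1/5^6)^(-1), (1 − 1/7^6)^(-1), (1 − 1/11^6)^(-1), (1 − 1/13^6)^(-1), (1 − 1/17^6)^(-1), (1 − 1/19^6)^(-1), (1 − 1/23^6)^(-1), (1 − 1/29^6)^(-1), (1 − 1/31^6)^(-1), (1 − 1/37^6)^(-1), (1 − 1/41^6)^(-1), (1 − 1/43^6)^(-1), (1 − 1/47^6)^(-1), (1 − 1/53^6)^(-1), (1 − 1/59^6)^(-1) = ∏ p^6 / (p^6 − 1) = 4770739572296379656394863241102356173984421633090039451960419477648624277653925987495283/4689410829889825408368231882153932262030763270859585875623809572192922480840433054253056.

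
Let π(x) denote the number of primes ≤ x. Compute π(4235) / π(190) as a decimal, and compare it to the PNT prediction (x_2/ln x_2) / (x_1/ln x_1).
π(4235)/π(190) = 580/42 ≈ 13.8095;  PNT prediction ≈ 14.0045.

π(190) = 42 and π(4235) = 580, so π(4235)/π(190) ≈ 13.8095. The PNT-predicted ratio is (4235/ln(4235)) / (190/ln(190)) ≈ 14.0045. The two agree to within a few percent, as expected.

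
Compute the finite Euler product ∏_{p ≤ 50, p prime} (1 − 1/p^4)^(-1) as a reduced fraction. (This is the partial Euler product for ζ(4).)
∏ = 65572203587643632473857746546522240898588901/60584710506150227098341885345792000000000000

The primes p ≤ 50 are [2, 3, 5, 7, 11, 13, 17, 19, 23, 29, 31, 37, 41, 43, 47]. For each prime, (1 − 1/p^4)^(-1) = p^4 / (p^4 − 1). The product is (1 − 1/2^4)^(-1), (1 − 1/3^4)^(-1), (1 − 1/5^4)^(-1), (1 − 1/7^4)^(-1), (1 − 1/11^4)^(-1), (1 − 1/13^4)^(-1), (1 − 1/17^4)^(-1), (1 − 1/19^4)^(-1), (1 − 1/23^4)^(-1), (1 − 1/29^4)^(-1), (1 − 1/31^4)^(-1), (1 − 1/37^4)^(-1), (1 − 1/41^4)^(-1), (1 − 1/43^4)^(-1), (1 − 1/47^4)^(-1) = ∏ p^4 / (p^4 − 1) = 65572203587643632473857746546522240898588901/60584710506150227098341885345792000000000000.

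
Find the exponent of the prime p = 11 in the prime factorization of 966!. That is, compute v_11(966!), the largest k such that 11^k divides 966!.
v_11(966!) = 94

Legendre's formula: v_p(n!) = Σ_{k ≥ 1} ⌊n / p^k⌋. For p = 11, n = 966, the terms are:
  ⌊966/11^1⌋ = ⌊966/11⌋ = 87
  ⌊966/11^2⌋ = ⌊966/121⌋ = 7
(the next term ⌊966/11^3⌋ = 0, terminating the sum). Summing: v_11(966!) = 87 + 7 = 94.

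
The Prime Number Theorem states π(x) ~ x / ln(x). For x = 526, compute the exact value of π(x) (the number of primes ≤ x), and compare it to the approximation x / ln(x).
π(526) = 99;  x/ln(x) ≈ 83.95;  relative error ≈ 15.20%.

Directly count primes up to 526: π(526) = 99. The PNT approximation gives 526/ln(526) ≈ 526/6.26530 ≈ 83.95. Relative error (π(x) − x/ln(x)) / π(x) ≈ 15.20%; the approximation is known to undercount slightly (Li(x) is a better estimate).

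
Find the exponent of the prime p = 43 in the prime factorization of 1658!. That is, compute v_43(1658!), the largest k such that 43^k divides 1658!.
v_43(1658!) = 38

Legendre's formula: v_p(n!) = Σ_{k ≥ 1} ⌊n / p^k⌋. For p = 43, n = 1658, the terms are:
  ⌊1658/43^1⌋ = ⌊1658/43⌋ = 38
(the next term ⌊1658/43^2⌋ = 0, terminating the sum). Summing: v_43(1658!) = 38 = 38.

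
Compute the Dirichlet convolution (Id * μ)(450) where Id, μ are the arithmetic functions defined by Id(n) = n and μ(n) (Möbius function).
(Id * μ)(450) = 120

Divisors of 450: [1, 2, 3, 5, 6, 9, 10, 15, 18, 25, 30, 45, 50, 75, 90, 150, 225, 450]. For each d | 450:
  d = 1: Id(1) · μ(450/1) = 1 · 0 = 0
  d = 2: Id(2) · μ(450/2) = 2 · 0 = 0
  d = 3: Id(3) · μ(450/3) = 3 · 0 = 0
  d = 5: Id(5) · μ(450/5) = 5 · 0 = 0
  d = 6: Id(6) · μ(450/6) = 6 · 0 = 0
  d = 9: Id(9) · μ(450/9) = 9 · 0 = 0
  d = 10: Id(10) · μ(450/10) = 10 · 0 = 0
  d = 15: Id(15) · μ(450/15) = 15 · -1 = -15
  d = 18: Id(18) · μ(450/18) = 18 · 0 = 0
  d = 25: Id(25) · μ(450/25) = 25 · 0 = 0
  d = 30: Id(30) · μ(450/30) = 30 · 1 = 30
  d = 45: Id(45) · μ(450/45) = 45 · 1 = 45
  d = 50: Id(50) · μ(450/50) = 50 · 0 = 0
  d = 75: Id(75) · μ(450/75) = 75 · 1 = 75
  d = 90: Id(90) · μ(450/90) = 90 · -1 = -90
  d = 150: Id(150) · μ(450/150) = 150 · -1 = -150
  d = 225: Id(225) · μ(450/225) = 225 · -1 = -225
  d = 450: Id(450) · μ(450/450) = 450 · 1 = 450
Summing: (Id * μ)(450) = 0 + 0 + 0 + 0 + 0 + 0 + 0 + -15 + 0 + 0 + 30 + 45 + 0 + 75 + -90 + -150 + -225 + 450 = 120.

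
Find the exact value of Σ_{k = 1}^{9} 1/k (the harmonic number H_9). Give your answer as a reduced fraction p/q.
H_9 = 7129/2520

Direct summation: H_9 = 1 + 1/2 + ... + 1/9. The least common denominator is lcm(1, ..., 9) = 2520; over this denominator the numerator is 2520 + 1260 + 840 + 630 + 504 + 420 + 360 + 315 + 280 = 7129, so H_9 = 7129/2520 (already in lowest terms) ≈ 2.82897. (The PNT-adjacent estimate ln(9) + γ ≈ 2.77444 matches within O(1/n).)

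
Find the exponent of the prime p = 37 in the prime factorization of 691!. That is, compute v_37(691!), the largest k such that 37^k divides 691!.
v_37(691!) = 18

Legendre's formula: v_p(n!) = Σ_{k ≥ 1} ⌊n / p^k⌋. For p = 37, n = 691, the terms are:
  ⌊691/37^1⌋ = ⌊691/37⌋ = 18
(the next term ⌊691/37^2⌋ = 0, terminating the sum). Summing: v_37(691!) = 18 = 18.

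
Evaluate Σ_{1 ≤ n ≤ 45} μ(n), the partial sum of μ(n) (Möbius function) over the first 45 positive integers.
Σ_{n ≤ 45} μ(n) = -3

Compute μ(n) for each 1 ≤ n ≤ 45: μ(1) = 1, μ(2) = -1, μ(3) = -1, μ(4) = 0, μ(5) = -1, μ(6) = 1, μ(7) = -1, μ(8) = 0, μ(9) = 0, μ(10) = 1, μ(11) = -1, μ(12) = 0, μ(13) = -1, μ(14) = 1, μ(15) = 1, μ(16) = 0, μ(17) = -1, μ(18) = 0, μ(19) = -1, μ(20) = 0, μ(21) = 1, μ(22) = 1, μ(23) = -1, μ(24) = 0, μ(25) = 0, μ(26) = 1, μ(27) = 0, μ(28) = 0, μ(29) = -1, μ(30) = -1, μ(31) = -1, μ(32) = 0, μ(33) = 1, μ(34) = 1, μ(35) = 1, μ(36) = 0, μ(37) = -1, μ(38) = 1, μ(39) = 1, μ(40) = 0, μ(41) = -1, μ(42) = -1, μ(43) = -1, μ(44) = 0, μ(45) = 0. Summing all 45 values: -3. (Mertens function M(x) = Σ_{n ≤ x} μ(n); on average M(x) should be small (PNT ⟺ M(x) = o(x)).)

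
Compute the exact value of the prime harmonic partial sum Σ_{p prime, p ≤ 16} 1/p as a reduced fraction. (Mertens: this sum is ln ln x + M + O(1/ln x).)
Σ 1/p = 40361/30030

π(16) = 6, so the primes ≤ 16 are [2, 3, 5, 7, 11, 13]. Summing 1/p over these primes: 40361/30030 ≈ 1.3440. Mertens estimate ln ln(16) + 0.2615 ≈ 1.2813.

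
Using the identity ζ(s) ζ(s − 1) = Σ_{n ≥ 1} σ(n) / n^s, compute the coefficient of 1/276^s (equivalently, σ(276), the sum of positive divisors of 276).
σ(276) = 672

In the product (Σ m^0/m^s)(Σ k / k^s) = Σ (Σ_{d | n} d) / n^s, the coefficient of 1/n^s is σ(n) = Σ_{d | n} d. For n = 276, divisors are [1, 2, 3, 4, 6, 12, 23, 46, 69, 92, 138, 276]; summing: σ(276) = 672.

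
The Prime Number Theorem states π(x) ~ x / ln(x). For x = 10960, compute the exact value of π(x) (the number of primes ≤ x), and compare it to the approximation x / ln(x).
π(10960) = 1331;  x/ln(x) ≈ 1178.24;  relative error ≈ 11.48%.

Directly count primes up to 10960: π(10960) = 1331. The PNT approximation gives 10960/ln(10960) ≈ 10960/9.30201 ≈ 1178.24. Relative error (π(x) − x/ln(x)) / π(x) ≈ 11.48%; the approximation is known to undercount slightly (Li(x) is a better estimate).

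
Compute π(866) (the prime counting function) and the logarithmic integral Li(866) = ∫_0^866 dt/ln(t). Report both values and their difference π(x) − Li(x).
π(866) = 150;  Li(866) ≈ 158.01;  π(x) − Li(x) ≈ -8.01.

Direct count of primes ≤ 866 gives π(866) = 150. Numerical evaluation of the logarithmic integral gives Li(866) ≈ 158.01. The difference π(x) − Li(x) ≈ -8.01 is typically negative for small/moderate x (Li(x) overestimates), though Littlewood's theorem shows this sign changes infinitely often.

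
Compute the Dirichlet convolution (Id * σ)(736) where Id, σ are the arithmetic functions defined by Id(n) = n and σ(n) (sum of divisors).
(Id * σ)(736) = 15087

Divisors of 736: [1, 2, 4, 8, 16, 23, 32, 46, 92, 184, 368, 736]. For each d | 736:
  d = 1: Id(1) · σ(736/1) = 1 · 1512 = 1512
  d = 2: Id(2) · σ(736/2) = 2 · 744 = 1488
  d = 4: Id(4) · σ(736/4) = 4 · 360 = 1440
  d = 8: Id(8) · σ(736/8) = 8 · 168 = 1344
  d = 16: Id(16) · σ(736/16) = 16 · 72 = 1152
  d = 23: Id(23) · σ(736/23) = 23 · 63 = 1449
  d = 32: Id(32) · σ(736/32) = 32 · 24 = 768
  d = 46: Id(46) · σ(736/46) = 46 · 31 = 1426
  d = 92: Id(92) · σ(736/92) = 92 · 15 = 1380
  d = 184: Id(184) · σ(736/184) = 184 · 7 = 1288
  d = 368: Id(368) · σ(736/368) = 368 · 3 = 1104
  d = 736: Id(736) · σ(736/736) = 736 · 1 = 736
Summing: (Id * σ)(736) = 1512 + 1488 + 1440 + 1344 + 1152 + 1449 + 768 + 1426 + 1380 + 1288 + 1104 + 736 = 15087.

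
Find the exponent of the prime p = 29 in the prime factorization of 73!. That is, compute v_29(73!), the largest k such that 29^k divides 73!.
v_29(73!) = 2

Legendre's formula: v_p(n!) = Σ_{k ≥ 1} ⌊n / p^k⌋. For p = 29, n = 73, the terms are:
  ⌊73/29^1⌋ = ⌊73/29⌋ = 2
(the next term ⌊73/29^2⌋ = 0, terminating the sum). Summing: v_29(73!) = 2 = 2.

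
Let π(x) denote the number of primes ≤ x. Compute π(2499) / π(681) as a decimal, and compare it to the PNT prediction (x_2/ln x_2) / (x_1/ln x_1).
π(2499)/π(681) = 367/123 ≈ 2.9837;  PNT prediction ≈ 3.0598.

π(681) = 123 and π(2499) = 367, so π(2499)/π(681) ≈ 2.9837. The PNT-predicted ratio is (2499/ln(2499)) / (681/ln(681)) ≈ 3.0598. The two agree to within a few percent, as expected.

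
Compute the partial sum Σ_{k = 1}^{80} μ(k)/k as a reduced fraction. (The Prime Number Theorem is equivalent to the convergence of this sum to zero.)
Σ μ(k)/k = -5419230422019661121772083237/214509651156044860526605636942

Values of μ(k) for 1 ≤ k ≤ 80: μ(1) = 1, μ(2) = -1, μ(3) = -1, μ(5) = -1, μ(6) = 1, μ(7) = -1, μ(10) = 1, μ(11) = -1, μ(13) = -1, μ(14) = 1, μ(15) = 1, μ(17) = -1, μ(19) = -1, μ(21) = 1, μ(22) = 1, μ(23) = -1, μ(26) = 1, μ(29) = -1, μ(30) = -1, μ(31) = -1, μ(33) = 1, μ(34) = 1, μ(35) = 1, μ(37) = -1, μ(38) = 1, μ(39) = 1, μ(41) = -1, μ(42) = -1, μ(43) = -1, μ(46) = 1, μ(47) = -1, μ(51) = 1, μ(53) = -1, μ(55) = 1, μ(57) = 1, μ(58) = 1, μ(59) = -1, μ(61) = -1, μ(62) = 1, μ(65) = 1, μ(66) = -1, μ(67) = -1, μ(69) = 1, μ(70) = -1, μ(71) = -1, μ(73) = -1, μ(74) = 1, μ(77) = 1, μ(78) = -1, μ(79) = -1, with μ = 0 on non-squarefree integers. Summing μ(k)/k for k where μ(k) ≠ 0 gives -5419230422019661121772083237/214509651156044860526605636942 ≈ -0.0253. (PNT ⟺ this sum → 0 as n → ∞.)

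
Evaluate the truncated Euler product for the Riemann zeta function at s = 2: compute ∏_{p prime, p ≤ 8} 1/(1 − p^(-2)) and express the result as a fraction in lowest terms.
∏ = 1225/768

The primes p ≤ 8 are [2, 3, 5, 7]. For each prime, (1 − 1/p^2)^(-1) = p^2 / (p^2 − 1). The product is (1 − 1/2^2)^(-1), (1 − 1/3^2)^(-1), (1 − 1/5^2)^(-1), (1 − 1/7^2)^(-1) = ∏ p^2 / (p^2 − 1) = 1225/768.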